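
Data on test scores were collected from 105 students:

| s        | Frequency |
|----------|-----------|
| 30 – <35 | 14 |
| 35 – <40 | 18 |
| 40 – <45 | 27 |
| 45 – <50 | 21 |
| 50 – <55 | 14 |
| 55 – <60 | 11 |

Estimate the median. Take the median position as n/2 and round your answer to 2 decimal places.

43.80

Cumulative frequencies: 14, 32, 59, 80, 94, 105
n = 105; position = n/2 = 52.5.
This falls in the class 40 – <45: L = 40, F = 32, f = 27, h = 5.
Median ≈ 40 + ((52.5 − 32) / 27) × 5 = 43.7963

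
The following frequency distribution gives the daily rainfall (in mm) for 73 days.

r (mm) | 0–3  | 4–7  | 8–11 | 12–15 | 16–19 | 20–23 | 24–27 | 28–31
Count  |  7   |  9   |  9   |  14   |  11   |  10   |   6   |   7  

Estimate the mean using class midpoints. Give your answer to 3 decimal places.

15.089

Midpoints: 1.5, 5.5, 9.5, 13.5, 17.5, 21.5, 25.5, 29.5
Σfm = 7×1.5 + 9×5.5 + 9×9.5 + 14×13.5 + 11×17.5 + 10×21.5 + 6×25.5 + 7×29.5 = 1101.5
n = Σf = 73
Mean = 1101.5 / 73 = 15.0890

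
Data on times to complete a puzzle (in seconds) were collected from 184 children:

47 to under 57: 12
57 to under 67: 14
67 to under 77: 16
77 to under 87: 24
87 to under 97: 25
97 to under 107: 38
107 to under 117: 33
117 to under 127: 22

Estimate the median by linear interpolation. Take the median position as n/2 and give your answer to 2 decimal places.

Cumulative frequencies: 12, 26, 42, 66, 91, 129, 162, 184
n = 184; position = n/2 = 92.
This falls in the class 97 to under 107: L = 97, F = 91, f = 38, h = 10.
Median ≈ 97 + ((92 − 91) / 38) × 10 = 97.2632

97.26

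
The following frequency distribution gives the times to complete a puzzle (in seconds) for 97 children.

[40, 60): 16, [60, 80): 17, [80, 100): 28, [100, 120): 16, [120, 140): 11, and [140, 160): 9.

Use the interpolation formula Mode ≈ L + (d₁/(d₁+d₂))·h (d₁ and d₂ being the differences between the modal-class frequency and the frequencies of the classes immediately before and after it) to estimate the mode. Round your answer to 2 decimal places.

89.57

Modal class: [80, 100) (highest frequency 28).
d₁ = 28 − 17 = 11, d₂ = 28 − 16 = 12
Mode ≈ 80 + (11/(11+12)) × 20 = 80 + 9.5652 = 89.5652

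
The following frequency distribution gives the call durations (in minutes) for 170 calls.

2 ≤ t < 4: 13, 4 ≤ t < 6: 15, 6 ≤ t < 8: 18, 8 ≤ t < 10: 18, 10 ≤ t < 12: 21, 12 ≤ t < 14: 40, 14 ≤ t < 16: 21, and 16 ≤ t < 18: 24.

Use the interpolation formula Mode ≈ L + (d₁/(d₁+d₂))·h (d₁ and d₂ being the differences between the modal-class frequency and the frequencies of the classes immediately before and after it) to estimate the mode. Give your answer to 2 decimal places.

13.00

Modal class: 12 ≤ t < 14 (highest frequency 40).
d₁ = 40 − 21 = 19, d₂ = 40 − 21 = 19
Mode ≈ 12 + (19/(19+19)) × 2 = 12 + 1.0000 = 13.0000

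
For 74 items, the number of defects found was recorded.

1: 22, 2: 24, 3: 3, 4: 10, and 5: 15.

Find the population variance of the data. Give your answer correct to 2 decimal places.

2.32

Values: 1, 2, 3, 4, 5
n = 74, Σfx = 194, mean = 2.6216
Σfx² = 680
Σf(x − x̄)² = Σfx² − (Σfx)²/n = 680 − 194²/74 = 171.4054
Population variance = 171.4054 / 74 = 2.3163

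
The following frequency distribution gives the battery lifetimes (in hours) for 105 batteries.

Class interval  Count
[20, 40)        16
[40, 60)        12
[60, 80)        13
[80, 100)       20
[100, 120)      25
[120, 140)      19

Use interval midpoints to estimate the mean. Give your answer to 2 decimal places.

85.81

Midpoints: 30, 50, 70, 90, 110, 130
Σfm = 16×30 + 12×50 + 13×70 + 20×90 + 25×110 + 19×130 = 9010
n = Σf = 105
Mean = 9010 / 105 = 85.8095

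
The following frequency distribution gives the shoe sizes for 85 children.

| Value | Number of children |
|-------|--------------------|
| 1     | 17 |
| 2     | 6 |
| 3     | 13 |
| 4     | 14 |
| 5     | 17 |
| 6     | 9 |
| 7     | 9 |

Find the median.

Cumulative frequencies: 17, 23, 36, 50, 67, 76, 85
n = 85, so the median is the value in position (n+1)/2 = 43.
Position 43 falls at value 4.

4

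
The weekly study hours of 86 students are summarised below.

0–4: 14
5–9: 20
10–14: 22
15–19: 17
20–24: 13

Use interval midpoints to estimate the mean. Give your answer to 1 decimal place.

Midpoints: 2, 7, 12, 17, 22
Σfm = 14×2 + 20×7 + 22×12 + 17×17 + 13×22 = 1007
n = Σf = 86
Mean = 1007 / 86 = 11.7093

11.7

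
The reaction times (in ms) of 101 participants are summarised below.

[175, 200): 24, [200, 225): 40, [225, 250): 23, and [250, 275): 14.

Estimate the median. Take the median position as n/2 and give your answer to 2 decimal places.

Cumulative frequencies: 24, 64, 87, 101
n = 101; position = n/2 = 50.5.
This falls in the class [200, 225): L = 200, F = 24, f = 40, h = 25.
Median ≈ 200 + ((50.5 − 24) / 40) × 25 = 216.5625

216.56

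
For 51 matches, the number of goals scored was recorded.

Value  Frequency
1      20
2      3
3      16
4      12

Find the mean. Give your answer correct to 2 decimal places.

Values: 1, 2, 3, 4
Σfx = 20×1 + 3×2 + 16×3 + 12×4 = 122
n = Σf = 51
Mean = 122 / 51 = 2.3922

2.39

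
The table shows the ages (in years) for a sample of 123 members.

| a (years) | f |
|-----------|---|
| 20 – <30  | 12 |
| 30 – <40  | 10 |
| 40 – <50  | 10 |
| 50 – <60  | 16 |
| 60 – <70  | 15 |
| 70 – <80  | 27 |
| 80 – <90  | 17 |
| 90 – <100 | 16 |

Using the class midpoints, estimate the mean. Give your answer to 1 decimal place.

Midpoints: 25, 35, 45, 55, 65, 75, 85, 95
Σfm = 12×25 + 10×35 + 10×45 + 16×55 + 15×65 + 27×75 + 17×85 + 16×95 = 7945
n = Σf = 123
Mean = 7945 / 123 = 64.5935

64.6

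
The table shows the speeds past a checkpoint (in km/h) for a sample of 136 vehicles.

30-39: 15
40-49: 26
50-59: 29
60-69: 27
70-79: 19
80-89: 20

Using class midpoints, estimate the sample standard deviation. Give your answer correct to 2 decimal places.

15.73

Midpoints: 34.5, 44.5, 54.5, 64.5, 74.5, 84.5
n = 136, Σfm = 8102, mean = 59.5735
Σfm² = 516064
Σf(m − x̄)² = Σfm² − (Σfm)²/n = 516064 − 8102²/136 = 33399.2647
Sample variance = 33399.2647 / 135 = 247.4020
Standard deviation = √247.4020 = 15.7290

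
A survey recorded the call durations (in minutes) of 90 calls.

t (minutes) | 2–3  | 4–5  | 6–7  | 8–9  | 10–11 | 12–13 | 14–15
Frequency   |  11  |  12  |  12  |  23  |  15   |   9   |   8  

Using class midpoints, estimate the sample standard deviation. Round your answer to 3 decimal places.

3.550

Midpoints: 2.5, 4.5, 6.5, 8.5, 10.5, 12.5, 14.5
n = 90, Σfm = 741, mean = 8.2333
Σfm² = 7222.5
Σf(m − x̄)² = Σfm² − (Σfm)²/n = 7222.5 − 741²/90 = 1121.6000
Sample variance = 1121.6000 / 89 = 12.6022
Standard deviation = √12.6022 = 3.5500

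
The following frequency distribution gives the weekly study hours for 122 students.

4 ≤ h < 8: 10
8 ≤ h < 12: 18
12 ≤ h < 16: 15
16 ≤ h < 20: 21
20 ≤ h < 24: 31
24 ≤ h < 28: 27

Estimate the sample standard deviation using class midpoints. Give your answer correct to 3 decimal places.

6.463

Midpoints: 6, 10, 14, 18, 22, 26
n = 122, Σfm = 2212, mean = 18.1311
Σfm² = 45160
Σf(m − x̄)² = Σfm² − (Σfm)²/n = 45160 − 2212²/122 = 5053.9016
Sample variance = 5053.9016 / 121 = 41.7678
Standard deviation = √41.7678 = 6.4628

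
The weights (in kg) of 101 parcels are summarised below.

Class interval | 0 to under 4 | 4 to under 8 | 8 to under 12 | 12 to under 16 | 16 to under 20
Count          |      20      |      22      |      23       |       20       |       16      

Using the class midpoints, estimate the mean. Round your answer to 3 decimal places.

9.604

Midpoints: 2, 6, 10, 14, 18
Σfm = 20×2 + 22×6 + 23×10 + 20×14 + 16×18 = 970
n = Σf = 101
Mean = 970 / 101 = 9.6040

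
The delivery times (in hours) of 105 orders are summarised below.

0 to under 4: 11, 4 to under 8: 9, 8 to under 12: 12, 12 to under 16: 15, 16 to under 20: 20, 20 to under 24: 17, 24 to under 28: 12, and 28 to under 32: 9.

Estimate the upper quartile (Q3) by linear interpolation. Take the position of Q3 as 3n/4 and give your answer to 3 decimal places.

22.765

Cumulative frequencies: 11, 20, 32, 47, 67, 84, 96, 105
n = 105; position = 3n/4 = 78.75.
This falls in the class 20 to under 24: L = 20, F = 67, f = 17, h = 4.
Upper quartile ≈ 20 + ((78.75 − 67) / 17) × 4 = 22.7647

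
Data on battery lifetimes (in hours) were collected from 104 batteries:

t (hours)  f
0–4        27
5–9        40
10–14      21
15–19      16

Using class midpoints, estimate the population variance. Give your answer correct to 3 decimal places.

Midpoints: 2, 7, 12, 17
n = 104, Σfm = 858, mean = 8.2500
Σfm² = 9716
Σf(m − x̄)² = Σfm² − (Σfm)²/n = 9716 − 858²/104 = 2637.5000
Population variance = 2637.5000 / 104 = 25.3606

25.361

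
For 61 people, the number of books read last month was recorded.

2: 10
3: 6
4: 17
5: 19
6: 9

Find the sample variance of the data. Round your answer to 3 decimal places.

1.650

Values: 2, 3, 4, 5, 6
n = 61, Σfx = 255, mean = 4.1803
Σfx² = 1165
Σf(x − x̄)² = Σfx² − (Σfx)²/n = 1165 − 255²/61 = 99.0164
Sample variance = 99.0164 / 60 = 1.6503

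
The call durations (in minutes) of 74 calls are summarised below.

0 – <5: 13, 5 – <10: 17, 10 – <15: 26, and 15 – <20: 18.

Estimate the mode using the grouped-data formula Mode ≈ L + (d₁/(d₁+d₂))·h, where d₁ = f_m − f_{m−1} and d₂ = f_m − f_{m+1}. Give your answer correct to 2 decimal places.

12.65

Modal class: 10 – <15 (highest frequency 26).
d₁ = 26 − 17 = 9, d₂ = 26 − 18 = 8
Mode ≈ 10 + (9/(9+8)) × 5 = 10 + 2.6471 = 12.6471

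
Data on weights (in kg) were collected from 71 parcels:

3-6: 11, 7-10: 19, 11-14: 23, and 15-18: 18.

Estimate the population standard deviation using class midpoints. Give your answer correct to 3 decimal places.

4.071

Midpoints: 4.5, 8.5, 12.5, 16.5
n = 71, Σfm = 795.5, mean = 11.2042
Σfm² = 10089.75
Σf(m − x̄)² = Σfm² − (Σfm)²/n = 10089.75 − 795.5²/71 = 1176.7887
Population variance = 1176.7887 / 71 = 16.5745
Standard deviation = √16.5745 = 4.0712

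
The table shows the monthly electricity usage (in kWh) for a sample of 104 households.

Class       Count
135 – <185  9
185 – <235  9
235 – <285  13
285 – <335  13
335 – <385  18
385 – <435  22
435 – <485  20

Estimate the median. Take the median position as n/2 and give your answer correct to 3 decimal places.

357.222

Cumulative frequencies: 9, 18, 31, 44, 62, 84, 104
n = 104; position = n/2 = 52.
This falls in the class 335 – <385: L = 335, F = 44, f = 18, h = 50.
Median ≈ 335 + ((52 − 44) / 18) × 50 = 357.2222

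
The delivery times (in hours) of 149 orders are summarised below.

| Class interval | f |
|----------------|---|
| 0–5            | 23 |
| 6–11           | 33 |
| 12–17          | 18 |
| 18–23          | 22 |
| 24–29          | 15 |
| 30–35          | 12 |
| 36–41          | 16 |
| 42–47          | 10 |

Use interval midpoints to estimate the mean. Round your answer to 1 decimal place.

19.5

Midpoints: 2.5, 8.5, 14.5, 20.5, 26.5, 32.5, 38.5, 44.5
Σfm = 23×2.5 + 33×8.5 + 18×14.5 + 22×20.5 + 15×26.5 + 12×32.5 + 16×38.5 + 10×44.5 = 2898.5
n = Σf = 149
Mean = 2898.5 / 149 = 19.4530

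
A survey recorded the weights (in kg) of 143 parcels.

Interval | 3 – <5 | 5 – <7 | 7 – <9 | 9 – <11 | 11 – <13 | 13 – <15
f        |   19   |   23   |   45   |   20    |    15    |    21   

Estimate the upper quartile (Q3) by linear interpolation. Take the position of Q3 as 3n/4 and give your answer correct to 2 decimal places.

Cumulative frequencies: 19, 42, 87, 107, 122, 143
n = 143; position = 3n/4 = 107.25.
This falls in the class 11 – <13: L = 11, F = 107, f = 15, h = 2.
Upper quartile ≈ 11 + ((107.25 − 107) / 15) × 2 = 11.0333

11.03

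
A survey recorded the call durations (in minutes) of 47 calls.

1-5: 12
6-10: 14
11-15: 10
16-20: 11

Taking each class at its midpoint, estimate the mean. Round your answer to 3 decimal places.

Midpoints: 3, 8, 13, 18
Σfm = 12×3 + 14×8 + 10×13 + 11×18 = 476
n = Σf = 47
Mean = 476 / 47 = 10.1277

10.128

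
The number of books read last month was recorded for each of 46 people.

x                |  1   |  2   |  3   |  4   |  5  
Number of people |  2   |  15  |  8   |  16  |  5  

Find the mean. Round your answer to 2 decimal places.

Values: 1, 2, 3, 4, 5
Σfx = 2×1 + 15×2 + 8×3 + 16×4 + 5×5 = 145
n = Σf = 46
Mean = 145 / 46 = 3.1522

3.15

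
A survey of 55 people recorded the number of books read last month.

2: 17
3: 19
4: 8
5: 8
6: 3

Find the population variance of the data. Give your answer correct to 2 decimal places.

1.44

Values: 2, 3, 4, 5, 6
n = 55, Σfx = 181, mean = 3.2909
Σfx² = 675
Σf(x − x̄)² = Σfx² − (Σfx)²/n = 675 − 181²/55 = 79.3455
Population variance = 79.3455 / 55 = 1.4426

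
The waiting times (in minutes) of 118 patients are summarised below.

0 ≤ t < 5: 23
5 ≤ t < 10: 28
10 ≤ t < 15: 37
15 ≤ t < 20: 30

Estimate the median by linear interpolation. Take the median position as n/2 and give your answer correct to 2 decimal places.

Cumulative frequencies: 23, 51, 88, 118
n = 118; position = n/2 = 59.
This falls in the class 10 ≤ t < 15: L = 10, F = 51, f = 37, h = 5.
Median ≈ 10 + ((59 − 51) / 37) × 5 = 11.0811

11.08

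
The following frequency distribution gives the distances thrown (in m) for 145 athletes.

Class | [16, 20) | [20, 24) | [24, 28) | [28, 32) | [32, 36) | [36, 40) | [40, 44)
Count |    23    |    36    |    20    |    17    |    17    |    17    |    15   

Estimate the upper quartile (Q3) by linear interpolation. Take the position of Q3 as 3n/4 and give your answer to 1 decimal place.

Cumulative frequencies: 23, 59, 79, 96, 113, 130, 145
n = 145; position = 3n/4 = 108.75.
This falls in the class [32, 36): L = 32, F = 96, f = 17, h = 4.
Upper quartile ≈ 32 + ((108.75 − 96) / 17) × 4 = 35.0000

35.0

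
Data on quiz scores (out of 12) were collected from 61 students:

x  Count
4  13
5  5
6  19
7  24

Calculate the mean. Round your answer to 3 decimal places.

5.885

Values: 4, 5, 6, 7
Σfx = 13×4 + 5×5 + 19×6 + 24×7 = 359
n = Σf = 61
Mean = 359 / 61 = 5.8852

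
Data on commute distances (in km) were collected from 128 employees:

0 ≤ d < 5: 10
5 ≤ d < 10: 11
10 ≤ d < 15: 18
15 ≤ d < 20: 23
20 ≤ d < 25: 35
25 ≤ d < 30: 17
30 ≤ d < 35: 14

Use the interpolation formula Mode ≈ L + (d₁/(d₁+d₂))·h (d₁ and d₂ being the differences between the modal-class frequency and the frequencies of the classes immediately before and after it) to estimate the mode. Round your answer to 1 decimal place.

Modal class: 20 ≤ d < 25 (highest frequency 35).
d₁ = 35 − 23 = 12, d₂ = 35 − 17 = 18
Mode ≈ 20 + (12/(12+18)) × 5 = 20 + 2.0000 = 22.0000

22.0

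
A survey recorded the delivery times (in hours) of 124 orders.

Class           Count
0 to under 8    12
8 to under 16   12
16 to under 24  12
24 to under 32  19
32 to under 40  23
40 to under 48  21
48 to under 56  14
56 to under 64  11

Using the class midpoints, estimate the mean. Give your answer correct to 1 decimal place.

Midpoints: 4, 12, 20, 28, 36, 44, 52, 60
Σfm = 12×4 + 12×12 + 12×20 + 19×28 + 23×36 + 21×44 + 14×52 + 11×60 = 4104
n = Σf = 124
Mean = 4104 / 124 = 33.0968

33.1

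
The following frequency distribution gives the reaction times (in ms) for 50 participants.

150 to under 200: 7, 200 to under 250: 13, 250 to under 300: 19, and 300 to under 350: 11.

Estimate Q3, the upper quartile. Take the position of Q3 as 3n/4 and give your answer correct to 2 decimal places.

Cumulative frequencies: 7, 20, 39, 50
n = 50; position = 3n/4 = 37.5.
This falls in the class 250 to under 300: L = 250, F = 20, f = 19, h = 50.
Upper quartile ≈ 250 + ((37.5 − 20) / 19) × 50 = 296.0526

296.05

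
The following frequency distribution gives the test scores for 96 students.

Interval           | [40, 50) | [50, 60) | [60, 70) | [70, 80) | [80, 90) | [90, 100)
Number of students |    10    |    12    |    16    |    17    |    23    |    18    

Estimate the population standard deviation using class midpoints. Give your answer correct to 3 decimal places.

Midpoints: 45, 55, 65, 75, 85, 95
n = 96, Σfm = 7090, mean = 73.8542
Σfm² = 548400
Σf(m − x̄)² = Σfm² − (Σfm)²/n = 548400 − 7090²/96 = 24773.9583
Population variance = 24773.9583 / 96 = 258.0621
Standard deviation = √258.0621 = 16.0643

16.064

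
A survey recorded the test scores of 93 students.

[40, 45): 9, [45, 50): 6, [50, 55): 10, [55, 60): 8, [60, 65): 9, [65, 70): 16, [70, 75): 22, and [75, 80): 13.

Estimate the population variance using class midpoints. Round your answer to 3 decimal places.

124.702

Midpoints: 42.5, 47.5, 52.5, 57.5, 62.5, 67.5, 72.5, 77.5
n = 93, Σfm = 5897.5, mean = 63.4140
Σfm² = 385581.25
Σf(m − x̄)² = Σfm² − (Σfm)²/n = 385581.25 − 5897.5²/93 = 11597.3118
Population variance = 11597.3118 / 93 = 124.7023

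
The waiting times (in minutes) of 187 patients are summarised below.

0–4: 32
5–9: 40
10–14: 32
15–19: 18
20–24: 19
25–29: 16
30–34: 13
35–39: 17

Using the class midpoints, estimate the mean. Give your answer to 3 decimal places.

Midpoints: 2, 7, 12, 17, 22, 27, 32, 37
Σfm = 32×2 + 40×7 + 32×12 + 18×17 + 19×22 + 16×27 + 13×32 + 17×37 = 2929
n = Σf = 187
Mean = 2929 / 187 = 15.6631

15.663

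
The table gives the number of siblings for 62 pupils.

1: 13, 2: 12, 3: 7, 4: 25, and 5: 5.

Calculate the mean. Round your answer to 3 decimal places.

Values: 1, 2, 3, 4, 5
Σfx = 13×1 + 12×2 + 7×3 + 25×4 + 5×5 = 183
n = Σf = 62
Mean = 183 / 62 = 2.9516

2.952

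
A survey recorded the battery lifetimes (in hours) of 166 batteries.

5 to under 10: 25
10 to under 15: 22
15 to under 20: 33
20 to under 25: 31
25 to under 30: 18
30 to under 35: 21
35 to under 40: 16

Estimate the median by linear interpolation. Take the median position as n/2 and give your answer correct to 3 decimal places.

Cumulative frequencies: 25, 47, 80, 111, 129, 150, 166
n = 166; position = n/2 = 83.
This falls in the class 20 to under 25: L = 20, F = 80, f = 31, h = 5.
Median ≈ 20 + ((83 − 80) / 31) × 5 = 20.4839

20.484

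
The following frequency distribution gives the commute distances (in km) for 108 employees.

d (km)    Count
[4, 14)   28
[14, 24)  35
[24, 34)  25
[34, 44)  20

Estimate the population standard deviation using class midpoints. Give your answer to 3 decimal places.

10.555

Midpoints: 9, 19, 29, 39
n = 108, Σfm = 2422, mean = 22.4259
Σfm² = 66348
Σf(m − x̄)² = Σfm² − (Σfm)²/n = 66348 − 2422²/108 = 12032.4074
Population variance = 12032.4074 / 108 = 111.4112
Standard deviation = √111.4112 = 10.5551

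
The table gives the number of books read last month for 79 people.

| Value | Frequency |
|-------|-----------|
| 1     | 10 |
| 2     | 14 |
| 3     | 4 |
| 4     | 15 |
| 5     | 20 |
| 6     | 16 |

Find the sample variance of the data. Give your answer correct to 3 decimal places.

2.984

Values: 1, 2, 3, 4, 5, 6
n = 79, Σfx = 306, mean = 3.8734
Σfx² = 1418
Σf(x − x̄)² = Σfx² − (Σfx)²/n = 1418 − 306²/79 = 232.7342
Sample variance = 232.7342 / 78 = 2.9838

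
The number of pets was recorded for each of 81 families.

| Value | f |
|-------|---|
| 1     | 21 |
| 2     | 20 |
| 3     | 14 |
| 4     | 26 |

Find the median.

2

Cumulative frequencies: 21, 41, 55, 81
n = 81, so the median is the value in position (n+1)/2 = 41.
Position 41 falls at value 2.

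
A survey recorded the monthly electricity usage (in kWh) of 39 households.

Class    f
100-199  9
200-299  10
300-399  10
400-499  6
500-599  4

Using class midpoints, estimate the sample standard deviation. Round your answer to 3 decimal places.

Midpoints: 149.5, 249.5, 349.5, 449.5, 549.5
n = 39, Σfm = 12230.5, mean = 313.6026
Σfm² = 4465259.75
Σf(m − x̄)² = Σfm² − (Σfm)²/n = 4465259.75 − 12230.5²/39 = 629743.5897
Sample variance = 629743.5897 / 38 = 16572.1997
Standard deviation = √16572.1997 = 128.7331

128.733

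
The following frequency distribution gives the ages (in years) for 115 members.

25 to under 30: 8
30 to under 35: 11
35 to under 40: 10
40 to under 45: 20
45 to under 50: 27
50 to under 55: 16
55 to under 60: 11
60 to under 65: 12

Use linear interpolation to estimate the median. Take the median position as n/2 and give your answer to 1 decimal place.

46.6

Cumulative frequencies: 8, 19, 29, 49, 76, 92, 103, 115
n = 115; position = n/2 = 57.5.
This falls in the class 45 to under 50: L = 45, F = 49, f = 27, h = 5.
Median ≈ 45 + ((57.5 − 49) / 27) × 5 = 46.5741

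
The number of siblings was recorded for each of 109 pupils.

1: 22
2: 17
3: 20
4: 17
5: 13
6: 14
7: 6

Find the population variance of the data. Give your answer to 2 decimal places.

Values: 1, 2, 3, 4, 5, 6, 7
n = 109, Σfx = 375, mean = 3.4404
Σfx² = 1665
Σf(x − x̄)² = Σfx² − (Σfx)²/n = 1665 − 375²/109 = 374.8624
Population variance = 374.8624 / 109 = 3.4391

3.44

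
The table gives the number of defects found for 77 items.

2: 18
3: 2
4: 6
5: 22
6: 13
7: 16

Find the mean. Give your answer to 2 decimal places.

4.75

Values: 2, 3, 4, 5, 6, 7
Σfx = 18×2 + 2×3 + 6×4 + 22×5 + 13×6 + 16×7 = 366
n = Σf = 77
Mean = 366 / 77 = 4.7532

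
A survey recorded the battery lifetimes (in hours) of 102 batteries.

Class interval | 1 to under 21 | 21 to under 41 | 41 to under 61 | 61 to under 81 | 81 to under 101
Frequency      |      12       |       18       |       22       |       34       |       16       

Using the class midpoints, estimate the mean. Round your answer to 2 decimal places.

55.71

Midpoints: 11, 31, 51, 71, 91
Σfm = 12×11 + 18×31 + 22×51 + 34×71 + 16×91 = 5682
n = Σf = 102
Mean = 5682 / 102 = 55.7059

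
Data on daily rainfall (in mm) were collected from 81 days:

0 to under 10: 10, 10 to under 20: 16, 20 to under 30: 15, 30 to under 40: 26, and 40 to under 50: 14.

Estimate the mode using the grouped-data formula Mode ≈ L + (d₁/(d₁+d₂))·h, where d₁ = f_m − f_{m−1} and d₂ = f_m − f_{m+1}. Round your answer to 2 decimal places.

Modal class: 30 to under 40 (highest frequency 26).
d₁ = 26 − 15 = 11, d₂ = 26 − 14 = 12
Mode ≈ 30 + (11/(11+12)) × 10 = 30 + 4.7826 = 34.7826

34.78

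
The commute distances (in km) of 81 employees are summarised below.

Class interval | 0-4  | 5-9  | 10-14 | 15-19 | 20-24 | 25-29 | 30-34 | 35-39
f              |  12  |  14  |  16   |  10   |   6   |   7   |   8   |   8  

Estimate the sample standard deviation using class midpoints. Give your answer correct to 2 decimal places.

Midpoints: 2, 7, 12, 17, 22, 27, 32, 37
n = 81, Σfm = 1357, mean = 16.7531
Σfm² = 33079
Σf(m − x̄)² = Σfm² − (Σfm)²/n = 33079 − 1357²/81 = 10345.0617
Sample variance = 10345.0617 / 80 = 129.3133
Standard deviation = √129.3133 = 11.3716

11.37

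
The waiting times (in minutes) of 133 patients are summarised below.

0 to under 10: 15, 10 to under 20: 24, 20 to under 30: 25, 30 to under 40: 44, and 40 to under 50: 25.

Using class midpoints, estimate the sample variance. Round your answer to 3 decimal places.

Midpoints: 5, 15, 25, 35, 45
n = 133, Σfm = 3725, mean = 28.0075
Σfm² = 125925
Σf(m − x̄)² = Σfm² − (Σfm)²/n = 125925 − 3725²/133 = 21596.9925
Sample variance = 21596.9925 / 132 = 163.6136

163.614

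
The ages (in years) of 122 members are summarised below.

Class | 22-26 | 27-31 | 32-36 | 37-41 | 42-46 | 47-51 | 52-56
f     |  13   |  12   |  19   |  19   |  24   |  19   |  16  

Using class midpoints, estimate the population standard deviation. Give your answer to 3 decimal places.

9.295

Midpoints: 24, 29, 34, 39, 44, 49, 54
n = 122, Σfm = 4898, mean = 40.1475
Σfm² = 207182
Σf(m − x̄)² = Σfm² − (Σfm)²/n = 207182 − 4898²/122 = 10539.3443
Population variance = 10539.3443 / 122 = 86.3881
Standard deviation = √86.3881 = 9.2945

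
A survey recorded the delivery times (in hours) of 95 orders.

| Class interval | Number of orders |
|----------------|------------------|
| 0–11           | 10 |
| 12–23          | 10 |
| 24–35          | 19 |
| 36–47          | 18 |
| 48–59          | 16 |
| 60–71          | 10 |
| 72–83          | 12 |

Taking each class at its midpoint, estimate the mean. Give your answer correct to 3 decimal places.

Midpoints: 5.5, 17.5, 29.5, 41.5, 53.5, 65.5, 77.5
Σfm = 10×5.5 + 10×17.5 + 19×29.5 + 18×41.5 + 16×53.5 + 10×65.5 + 12×77.5 = 3978.5
n = Σf = 95
Mean = 3978.5 / 95 = 41.8789

41.879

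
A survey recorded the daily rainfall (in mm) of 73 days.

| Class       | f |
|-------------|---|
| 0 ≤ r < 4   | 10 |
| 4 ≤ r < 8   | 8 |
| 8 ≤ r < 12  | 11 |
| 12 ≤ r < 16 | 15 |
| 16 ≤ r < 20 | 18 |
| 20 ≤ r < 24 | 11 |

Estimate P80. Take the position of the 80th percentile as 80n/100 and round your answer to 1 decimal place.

Cumulative frequencies: 10, 18, 29, 44, 62, 73
n = 73; position = 80n/100 = 58.4.
This falls in the class 16 ≤ r < 20: L = 16, F = 44, f = 18, h = 4.
80th percentile ≈ 16 + ((58.4 − 44) / 18) × 4 = 19.2000

19.2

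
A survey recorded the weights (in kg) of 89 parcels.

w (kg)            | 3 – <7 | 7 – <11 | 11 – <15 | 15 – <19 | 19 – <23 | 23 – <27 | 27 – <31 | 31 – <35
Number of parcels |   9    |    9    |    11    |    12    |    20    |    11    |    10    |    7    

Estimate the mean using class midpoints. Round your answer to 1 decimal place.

Midpoints: 5, 9, 13, 17, 21, 25, 29, 33
Σfm = 9×5 + 9×9 + 11×13 + 12×17 + 20×21 + 11×25 + 10×29 + 7×33 = 1689
n = Σf = 89
Mean = 1689 / 89 = 18.9775

19.0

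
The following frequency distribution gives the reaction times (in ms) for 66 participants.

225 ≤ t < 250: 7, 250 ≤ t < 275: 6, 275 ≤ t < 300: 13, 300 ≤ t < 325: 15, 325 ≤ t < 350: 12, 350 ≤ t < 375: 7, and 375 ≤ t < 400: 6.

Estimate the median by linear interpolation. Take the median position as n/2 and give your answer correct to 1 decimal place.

311.7

Cumulative frequencies: 7, 13, 26, 41, 53, 60, 66
n = 66; position = n/2 = 33.
This falls in the class 300 ≤ t < 325: L = 300, F = 26, f = 15, h = 25.
Median ≈ 300 + ((33 − 26) / 15) × 25 = 311.6667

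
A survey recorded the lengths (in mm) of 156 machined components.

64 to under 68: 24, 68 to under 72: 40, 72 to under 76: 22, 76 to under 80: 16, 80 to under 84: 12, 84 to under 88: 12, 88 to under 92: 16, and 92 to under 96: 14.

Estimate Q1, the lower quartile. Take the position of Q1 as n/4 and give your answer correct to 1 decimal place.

69.5

Cumulative frequencies: 24, 64, 86, 102, 114, 126, 142, 156
n = 156; position = n/4 = 39.
This falls in the class 68 to under 72: L = 68, F = 24, f = 40, h = 4.
Lower quartile ≈ 68 + ((39 − 24) / 40) × 4 = 69.5000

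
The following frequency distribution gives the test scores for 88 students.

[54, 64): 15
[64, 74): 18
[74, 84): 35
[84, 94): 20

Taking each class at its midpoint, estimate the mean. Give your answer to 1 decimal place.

75.8

Midpoints: 59, 69, 79, 89
Σfm = 15×59 + 18×69 + 35×79 + 20×89 = 6672
n = Σf = 88
Mean = 6672 / 88 = 75.8182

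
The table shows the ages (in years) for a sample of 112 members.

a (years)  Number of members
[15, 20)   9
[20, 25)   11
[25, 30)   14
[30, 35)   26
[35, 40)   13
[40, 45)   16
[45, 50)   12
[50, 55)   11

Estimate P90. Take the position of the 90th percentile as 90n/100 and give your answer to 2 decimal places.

Cumulative frequencies: 9, 20, 34, 60, 73, 89, 101, 112
n = 112; position = 90n/100 = 100.8.
This falls in the class [45, 50): L = 45, F = 89, f = 12, h = 5.
90th percentile ≈ 45 + ((100.8 − 89) / 12) × 5 = 49.9167

49.92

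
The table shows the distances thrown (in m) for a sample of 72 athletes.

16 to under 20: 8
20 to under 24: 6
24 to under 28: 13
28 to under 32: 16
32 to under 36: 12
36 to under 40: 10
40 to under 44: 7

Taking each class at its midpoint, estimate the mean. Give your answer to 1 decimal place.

30.2

Midpoints: 18, 22, 26, 30, 34, 38, 42
Σfm = 8×18 + 6×22 + 13×26 + 16×30 + 12×34 + 10×38 + 7×42 = 2176
n = Σf = 72
Mean = 2176 / 72 = 30.2222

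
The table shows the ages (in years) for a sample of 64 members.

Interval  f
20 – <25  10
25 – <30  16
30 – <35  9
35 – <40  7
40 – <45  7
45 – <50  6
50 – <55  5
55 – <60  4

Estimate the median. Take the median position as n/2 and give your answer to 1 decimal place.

33.3

Cumulative frequencies: 10, 26, 35, 42, 49, 55, 60, 64
n = 64; position = n/2 = 32.
This falls in the class 30 – <35: L = 30, F = 26, f = 9, h = 5.
Median ≈ 30 + ((32 − 26) / 9) × 5 = 33.3333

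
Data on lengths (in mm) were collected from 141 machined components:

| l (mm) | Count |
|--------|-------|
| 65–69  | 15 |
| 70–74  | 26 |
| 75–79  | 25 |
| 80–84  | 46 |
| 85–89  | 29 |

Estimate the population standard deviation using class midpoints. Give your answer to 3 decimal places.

Midpoints: 67, 72, 77, 82, 87
n = 141, Σfm = 11097, mean = 78.7021
Σfm² = 879149
Σf(m − x̄)² = Σfm² − (Σfm)²/n = 879149 − 11097²/141 = 5791.4894
Population variance = 5791.4894 / 141 = 41.0744
Standard deviation = √41.0744 = 6.4089

6.409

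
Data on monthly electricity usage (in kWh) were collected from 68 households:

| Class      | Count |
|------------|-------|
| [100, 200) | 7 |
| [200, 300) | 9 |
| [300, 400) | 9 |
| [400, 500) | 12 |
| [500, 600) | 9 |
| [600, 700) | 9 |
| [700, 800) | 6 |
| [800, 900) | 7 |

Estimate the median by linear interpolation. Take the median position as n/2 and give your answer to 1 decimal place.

475.0

Cumulative frequencies: 7, 16, 25, 37, 46, 55, 61, 68
n = 68; position = n/2 = 34.
This falls in the class [400, 500): L = 400, F = 25, f = 12, h = 100.
Median ≈ 400 + ((34 − 25) / 12) × 100 = 475.0000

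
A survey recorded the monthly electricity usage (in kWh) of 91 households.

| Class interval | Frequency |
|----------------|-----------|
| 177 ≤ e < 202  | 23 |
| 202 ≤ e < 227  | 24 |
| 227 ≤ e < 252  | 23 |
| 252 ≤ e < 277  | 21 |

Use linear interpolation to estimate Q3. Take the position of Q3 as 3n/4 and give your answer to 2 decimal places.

Cumulative frequencies: 23, 47, 70, 91
n = 91; position = 3n/4 = 68.25.
This falls in the class 227 ≤ e < 252: L = 227, F = 47, f = 23, h = 25.
Upper quartile ≈ 227 + ((68.25 − 47) / 23) × 25 = 250.0978

250.10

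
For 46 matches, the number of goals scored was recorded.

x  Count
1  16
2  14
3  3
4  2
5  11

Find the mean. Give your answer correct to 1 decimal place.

2.5

Values: 1, 2, 3, 4, 5
Σfx = 16×1 + 14×2 + 3×3 + 2×4 + 11×5 = 116
n = Σf = 46
Mean = 116 / 46 = 2.5217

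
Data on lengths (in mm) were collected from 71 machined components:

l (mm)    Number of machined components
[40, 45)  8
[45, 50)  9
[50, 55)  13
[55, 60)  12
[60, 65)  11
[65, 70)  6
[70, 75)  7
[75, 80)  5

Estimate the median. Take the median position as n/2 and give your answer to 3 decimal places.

57.292

Cumulative frequencies: 8, 17, 30, 42, 53, 59, 66, 71
n = 71; position = n/2 = 35.5.
This falls in the class [55, 60): L = 55, F = 30, f = 12, h = 5.
Median ≈ 55 + ((35.5 − 30) / 12) × 5 = 57.2917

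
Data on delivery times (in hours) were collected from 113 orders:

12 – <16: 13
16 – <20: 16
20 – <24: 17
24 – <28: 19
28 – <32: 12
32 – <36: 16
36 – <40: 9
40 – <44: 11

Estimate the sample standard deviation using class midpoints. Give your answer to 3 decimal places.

8.657

Midpoints: 14, 18, 22, 26, 30, 34, 38, 42
n = 113, Σfm = 3046, mean = 26.9558
Σfm² = 90500
Σf(m − x̄)² = Σfm² − (Σfm)²/n = 90500 − 3046²/113 = 8392.7788
Sample variance = 8392.7788 / 112 = 74.9355
Standard deviation = √74.9355 = 8.6565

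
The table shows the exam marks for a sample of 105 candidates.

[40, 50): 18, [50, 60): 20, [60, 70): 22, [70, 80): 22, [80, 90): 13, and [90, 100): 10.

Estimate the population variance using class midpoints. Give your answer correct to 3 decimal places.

Midpoints: 45, 55, 65, 75, 85, 95
n = 105, Σfm = 7045, mean = 67.0952
Σfm² = 497825
Σf(m − x̄)² = Σfm² − (Σfm)²/n = 497825 − 7045²/105 = 25139.0476
Population variance = 25139.0476 / 105 = 239.4195

239.420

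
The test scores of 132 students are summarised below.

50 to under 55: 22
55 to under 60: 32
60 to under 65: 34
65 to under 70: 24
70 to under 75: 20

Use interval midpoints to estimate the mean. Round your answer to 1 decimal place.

Midpoints: 52.5, 57.5, 62.5, 67.5, 72.5
Σfm = 22×52.5 + 32×57.5 + 34×62.5 + 24×67.5 + 20×72.5 = 8190
n = Σf = 132
Mean = 8190 / 132 = 62.0455

62.0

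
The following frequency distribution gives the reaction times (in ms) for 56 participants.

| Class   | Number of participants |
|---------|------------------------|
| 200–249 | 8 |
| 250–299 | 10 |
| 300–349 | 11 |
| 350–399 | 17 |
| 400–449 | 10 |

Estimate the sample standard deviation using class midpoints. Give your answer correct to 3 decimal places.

66.346

Midpoints: 224.5, 274.5, 324.5, 374.5, 424.5
n = 56, Σfm = 18722, mean = 334.3214
Σfm² = 6501264
Σf(m − x̄)² = Σfm² − (Σfm)²/n = 6501264 − 18722²/56 = 242098.2143
Sample variance = 242098.2143 / 55 = 4401.7857
Standard deviation = √4401.7857 = 66.3460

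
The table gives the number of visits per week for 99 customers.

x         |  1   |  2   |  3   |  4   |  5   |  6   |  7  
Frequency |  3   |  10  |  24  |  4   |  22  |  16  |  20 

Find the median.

Cumulative frequencies: 3, 13, 37, 41, 63, 79, 99
n = 99, so the median is the value in position (n+1)/2 = 50.
Position 50 falls at value 5.

5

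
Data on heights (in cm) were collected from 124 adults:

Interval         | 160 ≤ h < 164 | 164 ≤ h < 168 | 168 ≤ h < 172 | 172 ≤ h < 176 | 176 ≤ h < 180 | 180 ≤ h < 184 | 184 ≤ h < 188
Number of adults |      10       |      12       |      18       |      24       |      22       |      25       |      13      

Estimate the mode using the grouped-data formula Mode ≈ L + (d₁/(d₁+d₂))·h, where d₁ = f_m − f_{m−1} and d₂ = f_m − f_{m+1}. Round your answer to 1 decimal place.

Modal class: 180 ≤ h < 184 (highest frequency 25).
d₁ = 25 − 22 = 3, d₂ = 25 − 13 = 12
Mode ≈ 180 + (3/(3+12)) × 4 = 180 + 0.8000 = 180.8000

180.8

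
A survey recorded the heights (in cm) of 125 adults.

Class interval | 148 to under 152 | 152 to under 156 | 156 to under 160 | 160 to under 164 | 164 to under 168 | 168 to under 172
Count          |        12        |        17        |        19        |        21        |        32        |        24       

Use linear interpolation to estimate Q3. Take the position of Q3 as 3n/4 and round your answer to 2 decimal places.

Cumulative frequencies: 12, 29, 48, 69, 101, 125
n = 125; position = 3n/4 = 93.75.
This falls in the class 164 to under 168: L = 164, F = 69, f = 32, h = 4.
Upper quartile ≈ 164 + ((93.75 − 69) / 32) × 4 = 167.0938

167.09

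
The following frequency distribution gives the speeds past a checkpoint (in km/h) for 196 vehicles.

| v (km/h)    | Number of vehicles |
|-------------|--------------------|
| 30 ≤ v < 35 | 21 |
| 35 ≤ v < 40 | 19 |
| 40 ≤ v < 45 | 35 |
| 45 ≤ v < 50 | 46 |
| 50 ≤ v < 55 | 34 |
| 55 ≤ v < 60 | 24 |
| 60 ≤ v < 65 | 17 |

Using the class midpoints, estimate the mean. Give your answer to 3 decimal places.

Midpoints: 32.5, 37.5, 42.5, 47.5, 52.5, 57.5, 62.5
Σfm = 21×32.5 + 19×37.5 + 35×42.5 + 46×47.5 + 34×52.5 + 24×57.5 + 17×62.5 = 9295
n = Σf = 196
Mean = 9295 / 196 = 47.4235

47.423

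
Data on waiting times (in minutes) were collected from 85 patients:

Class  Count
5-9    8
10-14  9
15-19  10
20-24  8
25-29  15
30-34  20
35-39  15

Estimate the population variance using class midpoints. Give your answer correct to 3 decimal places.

94.381

Midpoints: 7, 12, 17, 22, 27, 32, 37
n = 85, Σfm = 2110, mean = 24.8235
Σfm² = 60400
Σf(m − x̄)² = Σfm² − (Σfm)²/n = 60400 − 2110²/85 = 8022.3529
Population variance = 8022.3529 / 85 = 94.3806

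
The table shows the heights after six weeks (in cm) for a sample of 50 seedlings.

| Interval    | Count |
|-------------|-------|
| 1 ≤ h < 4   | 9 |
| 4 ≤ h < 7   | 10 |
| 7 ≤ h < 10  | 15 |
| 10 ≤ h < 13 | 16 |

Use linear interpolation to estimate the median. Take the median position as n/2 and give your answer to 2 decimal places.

8.20

Cumulative frequencies: 9, 19, 34, 50
n = 50; position = n/2 = 25.
This falls in the class 7 ≤ h < 10: L = 7, F = 19, f = 15, h = 3.
Median ≈ 7 + ((25 − 19) / 15) × 3 = 8.2000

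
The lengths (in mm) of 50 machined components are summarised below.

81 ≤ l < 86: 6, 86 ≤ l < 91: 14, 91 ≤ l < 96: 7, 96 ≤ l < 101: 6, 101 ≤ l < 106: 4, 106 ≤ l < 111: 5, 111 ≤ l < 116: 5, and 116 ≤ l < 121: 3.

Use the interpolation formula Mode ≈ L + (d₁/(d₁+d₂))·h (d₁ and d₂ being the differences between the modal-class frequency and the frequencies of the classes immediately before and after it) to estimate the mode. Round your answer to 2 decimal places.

Modal class: 86 ≤ l < 91 (highest frequency 14).
d₁ = 14 − 6 = 8, d₂ = 14 − 7 = 7
Mode ≈ 86 + (8/(8+7)) × 5 = 86 + 2.6667 = 88.6667

88.67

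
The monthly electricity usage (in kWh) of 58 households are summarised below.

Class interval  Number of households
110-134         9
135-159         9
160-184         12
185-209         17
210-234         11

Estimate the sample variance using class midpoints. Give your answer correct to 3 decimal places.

Midpoints: 122, 147, 172, 197, 222
n = 58, Σfm = 10276, mean = 177.1724
Σfm² = 1885322
Σf(m − x̄)² = Σfm² − (Σfm)²/n = 1885322 − 10276²/58 = 64698.2759
Sample variance = 64698.2759 / 57 = 1135.0575

1135.057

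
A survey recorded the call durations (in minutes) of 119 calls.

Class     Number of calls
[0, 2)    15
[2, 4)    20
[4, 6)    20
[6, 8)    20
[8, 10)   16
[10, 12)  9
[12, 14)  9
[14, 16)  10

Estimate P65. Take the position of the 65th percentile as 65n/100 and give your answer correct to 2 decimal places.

8.29

Cumulative frequencies: 15, 35, 55, 75, 91, 100, 109, 119
n = 119; position = 65n/100 = 77.35.
This falls in the class [8, 10): L = 8, F = 75, f = 16, h = 2.
65th percentile ≈ 8 + ((77.35 − 75) / 16) × 2 = 8.2937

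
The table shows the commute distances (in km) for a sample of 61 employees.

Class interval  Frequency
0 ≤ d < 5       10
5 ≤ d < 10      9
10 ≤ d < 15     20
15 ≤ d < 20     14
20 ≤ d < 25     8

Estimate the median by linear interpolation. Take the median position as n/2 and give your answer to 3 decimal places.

Cumulative frequencies: 10, 19, 39, 53, 61
n = 61; position = n/2 = 30.5.
This falls in the class 10 ≤ d < 15: L = 10, F = 19, f = 20, h = 5.
Median ≈ 10 + ((30.5 − 19) / 20) × 5 = 12.8750

12.875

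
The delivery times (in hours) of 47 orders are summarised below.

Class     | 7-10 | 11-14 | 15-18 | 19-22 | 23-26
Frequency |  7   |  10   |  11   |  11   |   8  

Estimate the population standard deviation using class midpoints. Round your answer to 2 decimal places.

Midpoints: 8.5, 12.5, 16.5, 20.5, 24.5
n = 47, Σfm = 787.5, mean = 16.7553
Σfm² = 14487.75
Σf(m − x̄)² = Σfm² − (Σfm)²/n = 14487.75 − 787.5²/47 = 1292.9362
Population variance = 1292.9362 / 47 = 27.5093
Standard deviation = √27.5093 = 5.2449

5.24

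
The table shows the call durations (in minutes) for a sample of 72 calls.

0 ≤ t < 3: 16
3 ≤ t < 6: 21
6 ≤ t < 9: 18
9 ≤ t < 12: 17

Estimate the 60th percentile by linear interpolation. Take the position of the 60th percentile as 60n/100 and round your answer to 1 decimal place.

Cumulative frequencies: 16, 37, 55, 72
n = 72; position = 60n/100 = 43.2.
This falls in the class 6 ≤ t < 9: L = 6, F = 37, f = 18, h = 3.
60th percentile ≈ 6 + ((43.2 − 37) / 18) × 3 = 7.0333

7.0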